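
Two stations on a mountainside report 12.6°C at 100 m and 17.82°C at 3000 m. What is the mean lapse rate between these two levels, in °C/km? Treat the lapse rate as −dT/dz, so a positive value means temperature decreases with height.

Γ = −ΔT/Δz = (12.6 − 17.82) / (3000 − 100) m
  = -5.22°C / 2.9 km = -1.8°C/km

-1.8°C/km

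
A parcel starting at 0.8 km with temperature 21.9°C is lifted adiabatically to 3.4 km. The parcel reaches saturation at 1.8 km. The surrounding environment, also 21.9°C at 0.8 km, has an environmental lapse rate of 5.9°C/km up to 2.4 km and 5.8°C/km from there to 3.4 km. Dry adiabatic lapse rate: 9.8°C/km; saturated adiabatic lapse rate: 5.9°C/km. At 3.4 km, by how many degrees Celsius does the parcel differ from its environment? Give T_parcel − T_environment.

Parcel:
  Dry to 1800 m: -9.8 × 1 km = -9.8°C, so T = 12.1°C.
  Saturated to 3400 m: -5.9 × 1.6 km = -9.44°C, so T = 2.66°C.
Environment:
  Environment, lower layer to 2400 m: -5.9 × 1.6 km = -9.44°C, so T = 12.46°C.
  Environment, upper layer to 3400 m: -5.8 × 1 km = -5.8°C, so T = 6.66°C.
T_parcel − T_env = 2.66 − 6.66 = -4°C

-4°C (parcel cooler than environment)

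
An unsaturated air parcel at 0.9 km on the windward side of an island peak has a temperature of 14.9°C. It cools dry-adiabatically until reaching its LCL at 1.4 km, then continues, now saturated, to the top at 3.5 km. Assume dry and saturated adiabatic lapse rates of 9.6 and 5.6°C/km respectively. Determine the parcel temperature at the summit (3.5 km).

-1.66°C

900 → 1400 m (dry, 9.6°C/km): ΔT = -9.6 × 0.5 = -4.8°C → T = 10.1°C
1400 → 3500 m (saturated, 5.6°C/km): ΔT = -5.6 × 2.1 = -11.76°C → T = -1.66°C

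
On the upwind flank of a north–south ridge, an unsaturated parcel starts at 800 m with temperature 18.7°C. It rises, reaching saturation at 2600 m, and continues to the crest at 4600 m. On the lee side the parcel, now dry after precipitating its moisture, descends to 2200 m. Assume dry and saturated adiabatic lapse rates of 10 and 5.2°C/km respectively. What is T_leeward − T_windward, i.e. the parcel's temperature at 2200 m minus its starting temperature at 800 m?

Dry to 2600 m: -10 × 1.8 km = -18°C, so T = 0.7°C.
Saturated to 4600 m: -5.2 × 2 km = -10.4°C, so T = -9.7°C.
Dry descent to 2200 m: +10 × 2.4 km = +24°C, so T = 14.3°C.
Net change vs windward start: 14.3 − 18.7 = -4.4°C

-4.4°C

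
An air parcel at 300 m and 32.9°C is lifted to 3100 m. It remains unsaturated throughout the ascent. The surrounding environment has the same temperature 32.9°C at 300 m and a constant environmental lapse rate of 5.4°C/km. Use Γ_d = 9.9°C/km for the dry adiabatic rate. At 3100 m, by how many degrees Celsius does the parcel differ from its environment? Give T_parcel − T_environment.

Parcel:
  300 → 3100 m (dry, 9.9°C/km): ΔT = -9.9 × 2.8 = -27.72°C → T = 5.18°C
Environment:
  300 → 3100 m (environment, 5.4°C/km): ΔT = -5.4 × 2.8 = -15.12°C → T = 17.78°C
T_parcel − T_env = 5.18 − 17.78 = -12.6°C

-12.6°C (parcel cooler than environment)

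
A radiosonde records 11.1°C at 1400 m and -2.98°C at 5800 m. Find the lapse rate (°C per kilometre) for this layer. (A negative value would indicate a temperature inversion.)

3.2°C/km

Γ = −ΔT/Δz = (11.1 − (-2.98)) / (5800 − 1400) m
  = 14.08°C / 4.4 km = 3.2°C/km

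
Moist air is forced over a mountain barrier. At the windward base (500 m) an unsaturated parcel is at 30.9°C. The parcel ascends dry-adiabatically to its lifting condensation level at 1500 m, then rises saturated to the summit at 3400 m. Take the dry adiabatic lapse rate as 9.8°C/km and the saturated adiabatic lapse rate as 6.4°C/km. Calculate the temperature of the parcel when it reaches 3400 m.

Dry to 1500 m: -9.8 × 1 km = -9.8°C, so T = 21.1°C.
Saturated to 3400 m: -6.4 × 1.9 km = -12.16°C, so T = 8.94°C.

8.94°C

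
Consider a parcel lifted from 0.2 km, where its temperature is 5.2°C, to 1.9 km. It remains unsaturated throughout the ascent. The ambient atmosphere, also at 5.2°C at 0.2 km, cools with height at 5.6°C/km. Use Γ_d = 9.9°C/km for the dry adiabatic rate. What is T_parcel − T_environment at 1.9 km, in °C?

Parcel:
  200 → 1900 m (dry, 9.9°C/km): ΔT = -9.9 × 1.7 = -16.83°C → T = -11.63°C
Environment:
  200 → 1900 m (environment, 5.6°C/km): ΔT = -5.6 × 1.7 = -9.52°C → T = -4.32°C
T_parcel − T_env = -11.63 − (-4.32) = -7.31°C

-7.31°C (parcel cooler than environment)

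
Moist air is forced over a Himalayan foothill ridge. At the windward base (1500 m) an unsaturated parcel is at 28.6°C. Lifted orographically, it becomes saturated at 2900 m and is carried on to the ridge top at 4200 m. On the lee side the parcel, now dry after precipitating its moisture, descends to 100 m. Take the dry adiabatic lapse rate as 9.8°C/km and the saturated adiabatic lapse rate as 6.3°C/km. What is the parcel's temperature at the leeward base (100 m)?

46.87°C

1500–2900 m, dry: Δz = 1.4 km ⇒ ΔT = -13.72°C; T = 14.88°C
2900–4200 m, saturated: Δz = 1.3 km ⇒ ΔT = -8.19°C; T = 6.69°C
4200–100 m, dry descent: Δz = 4.1 km ⇒ ΔT = +40.18°C; T = 46.87°C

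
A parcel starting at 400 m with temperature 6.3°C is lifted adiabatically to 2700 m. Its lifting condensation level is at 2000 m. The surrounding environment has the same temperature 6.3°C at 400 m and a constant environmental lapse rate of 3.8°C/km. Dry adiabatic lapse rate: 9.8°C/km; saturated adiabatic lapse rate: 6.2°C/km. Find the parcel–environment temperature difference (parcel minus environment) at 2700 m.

-11.28°C (parcel cooler than environment)

Parcel:
  From 400 m to 2000 m (dry): cools by 9.8 × 1.6 = 15.68°C, giving -9.38°C.
  From 2000 m to 2700 m (saturated): cools by 6.2 × 0.7 = 4.34°C, giving -13.72°C.
Environment:
  From 400 m to 2700 m (environment): cools by 3.8 × 2.3 = 8.74°C, giving -2.44°C.
T_parcel − T_env = -13.72 − (-2.44) = -11.28°C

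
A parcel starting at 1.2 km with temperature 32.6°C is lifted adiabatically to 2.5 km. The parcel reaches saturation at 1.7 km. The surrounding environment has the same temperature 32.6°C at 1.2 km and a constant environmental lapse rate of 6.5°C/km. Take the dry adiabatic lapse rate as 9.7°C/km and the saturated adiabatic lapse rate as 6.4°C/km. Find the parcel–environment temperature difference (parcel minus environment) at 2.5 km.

Parcel:
  1200 → 1700 m (dry, 9.7°C/km): ΔT = -9.7 × 0.5 = -4.85°C → T = 27.75°C
  1700 → 2500 m (saturated, 6.4°C/km): ΔT = -6.4 × 0.8 = -5.12°C → T = 22.63°C
Environment:
  1200 → 2500 m (environment, 6.5°C/km): ΔT = -6.5 × 1.3 = -8.45°C → T = 24.15°C
T_parcel − T_env = 22.63 − 24.15 = -1.52°C

-1.52°C (parcel cooler than environment)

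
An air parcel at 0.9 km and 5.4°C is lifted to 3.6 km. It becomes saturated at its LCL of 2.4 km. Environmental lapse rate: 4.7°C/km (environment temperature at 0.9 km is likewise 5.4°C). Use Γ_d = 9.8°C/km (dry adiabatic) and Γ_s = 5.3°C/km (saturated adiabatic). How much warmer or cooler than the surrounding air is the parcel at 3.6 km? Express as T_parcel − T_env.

-8.37°C (parcel cooler than environment)

Parcel:
  900 → 2400 m (dry, 9.8°C/km): ΔT = -9.8 × 1.5 = -14.7°C → T = -9.3°C
  2400 → 3600 m (saturated, 5.3°C/km): ΔT = -5.3 × 1.2 = -6.36°C → T = -15.66°C
Environment:
  900 → 3600 m (environment, 4.7°C/km): ΔT = -4.7 × 2.7 = -12.69°C → T = -7.29°C
T_parcel − T_env = -15.66 − (-7.29) = -8.37°C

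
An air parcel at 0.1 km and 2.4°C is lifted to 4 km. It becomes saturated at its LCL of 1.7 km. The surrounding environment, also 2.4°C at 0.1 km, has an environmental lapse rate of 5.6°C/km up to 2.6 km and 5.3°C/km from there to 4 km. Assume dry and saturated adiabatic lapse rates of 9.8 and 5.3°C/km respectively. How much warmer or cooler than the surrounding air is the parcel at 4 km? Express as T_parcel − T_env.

Parcel:
  From 100 m to 1700 m (dry): cools by 9.8 × 1.6 = 15.68°C, giving -13.28°C.
  From 1700 m to 4000 m (saturated): cools by 5.3 × 2.3 = 12.19°C, giving -25.47°C.
Environment:
  From 100 m to 2600 m (environment, lower layer): cools by 5.6 × 2.5 = 14°C, giving -11.6°C.
  From 2600 m to 4000 m (environment, upper layer): cools by 5.3 × 1.4 = 7.42°C, giving -19.02°C.
T_parcel − T_env = -25.47 − (-19.02) = -6.45°C

-6.45°C (parcel cooler than environment)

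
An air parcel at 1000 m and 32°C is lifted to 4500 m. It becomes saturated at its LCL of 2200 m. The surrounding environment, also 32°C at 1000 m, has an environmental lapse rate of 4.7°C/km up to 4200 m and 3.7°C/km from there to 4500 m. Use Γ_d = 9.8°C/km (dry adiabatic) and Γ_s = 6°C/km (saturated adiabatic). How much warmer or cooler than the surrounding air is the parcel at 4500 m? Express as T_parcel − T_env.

Parcel:
  1000 → 2200 m (dry, 9.8°C/km): ΔT = -9.8 × 1.2 = -11.76°C → T = 20.24°C
  2200 → 4500 m (saturated, 6°C/km): ΔT = -6 × 2.3 = -13.8°C → T = 6.44°C
Environment:
  1000 → 4200 m (environment, lower layer, 4.7°C/km): ΔT = -4.7 × 3.2 = -15.04°C → T = 16.96°C
  4200 → 4500 m (environment, upper layer, 3.7°C/km): ΔT = -3.7 × 0.3 = -1.11°C → T = 15.85°C
T_parcel − T_env = 6.44 − 15.85 = -9.41°C

-9.41°C (parcel cooler than environment)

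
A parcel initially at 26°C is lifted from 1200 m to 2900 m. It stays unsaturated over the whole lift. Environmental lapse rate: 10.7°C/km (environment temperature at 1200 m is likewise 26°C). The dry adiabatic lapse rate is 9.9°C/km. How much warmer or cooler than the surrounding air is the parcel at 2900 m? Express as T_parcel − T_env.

+1.36°C (parcel warmer than environment)

Parcel:
  1200 → 2900 m (dry, 9.9°C/km): ΔT = -9.9 × 1.7 = -16.83°C → T = 9.17°C
Environment:
  1200 → 2900 m (environment, 10.7°C/km): ΔT = -10.7 × 1.7 = -18.19°C → T = 7.81°C
T_parcel − T_env = 9.17 − 7.81 = +1.36°C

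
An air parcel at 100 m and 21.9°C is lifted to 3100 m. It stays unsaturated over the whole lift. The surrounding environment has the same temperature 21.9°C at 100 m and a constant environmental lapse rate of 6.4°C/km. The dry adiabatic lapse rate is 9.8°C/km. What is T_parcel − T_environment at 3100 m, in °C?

-10.2°C (parcel cooler than environment)

Parcel:
  100 → 3100 m (dry, 9.8°C/km): ΔT = -9.8 × 3 = -29.4°C → T = -7.5°C
Environment:
  100 → 3100 m (environment, 6.4°C/km): ΔT = -6.4 × 3 = -19.2°C → T = 2.7°C
T_parcel − T_env = -7.5 − 2.7 = -10.2°C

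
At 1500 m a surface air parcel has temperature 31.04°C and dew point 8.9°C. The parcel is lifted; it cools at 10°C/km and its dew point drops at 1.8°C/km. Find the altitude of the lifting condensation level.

4200 m

T and T_d converge at 10 − 1.8 = 8.2°C per km
Height above start = (31.04 − 8.9) / 8.2 = 2.7 km
LCL altitude = 1500 m + 2700 m = 4200 m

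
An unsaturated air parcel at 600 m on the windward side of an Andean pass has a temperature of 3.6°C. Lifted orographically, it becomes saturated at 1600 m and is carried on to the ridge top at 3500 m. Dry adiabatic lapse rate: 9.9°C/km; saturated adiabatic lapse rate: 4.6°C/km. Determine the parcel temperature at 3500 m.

-15.04°C

600–1600 m, dry: Δz = 1 km ⇒ ΔT = -9.9°C; T = -6.3°C
1600–3500 m, saturated: Δz = 1.9 km ⇒ ΔT = -8.74°C; T = -15.04°C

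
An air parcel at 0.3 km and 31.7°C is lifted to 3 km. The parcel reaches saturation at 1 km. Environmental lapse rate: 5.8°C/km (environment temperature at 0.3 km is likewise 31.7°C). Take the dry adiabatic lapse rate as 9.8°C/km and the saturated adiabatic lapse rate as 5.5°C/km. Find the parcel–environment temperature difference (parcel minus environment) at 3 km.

Parcel:
  300 → 1000 m (dry, 9.8°C/km): ΔT = -9.8 × 0.7 = -6.86°C → T = 24.84°C
  1000 → 3000 m (saturated, 5.5°C/km): ΔT = -5.5 × 2 = -11°C → T = 13.84°C
Environment:
  300 → 3000 m (environment, 5.8°C/km): ΔT = -5.8 × 2.7 = -15.66°C → T = 16.04°C
T_parcel − T_env = 13.84 − 16.04 = -2.2°C

-2.2°C (parcel cooler than environment)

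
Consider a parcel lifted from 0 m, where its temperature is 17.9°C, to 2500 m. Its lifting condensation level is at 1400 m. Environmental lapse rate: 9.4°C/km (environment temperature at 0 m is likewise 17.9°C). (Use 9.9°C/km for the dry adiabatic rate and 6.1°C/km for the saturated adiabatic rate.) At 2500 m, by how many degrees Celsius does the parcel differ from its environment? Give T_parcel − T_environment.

+2.93°C (parcel warmer than environment)

Parcel:
  0–1400 m, dry: Δz = 1.4 km ⇒ ΔT = -13.86°C; T = 4.04°C
  1400–2500 m, saturated: Δz = 1.1 km ⇒ ΔT = -6.71°C; T = -2.67°C
Environment:
  0–2500 m, environment: Δz = 2.5 km ⇒ ΔT = -23.5°C; T = -5.6°C
T_parcel − T_env = -2.67 − (-5.6) = +2.93°C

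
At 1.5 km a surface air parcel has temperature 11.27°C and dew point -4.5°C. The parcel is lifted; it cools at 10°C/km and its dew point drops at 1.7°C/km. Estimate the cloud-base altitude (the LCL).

T and T_d converge at 10 − 1.7 = 8.3°C per km
Height above start = (11.27 − (-4.5)) / 8.3 = 1.9 km
LCL altitude = 1500 m + 1900 m = 3400 m

3.4 km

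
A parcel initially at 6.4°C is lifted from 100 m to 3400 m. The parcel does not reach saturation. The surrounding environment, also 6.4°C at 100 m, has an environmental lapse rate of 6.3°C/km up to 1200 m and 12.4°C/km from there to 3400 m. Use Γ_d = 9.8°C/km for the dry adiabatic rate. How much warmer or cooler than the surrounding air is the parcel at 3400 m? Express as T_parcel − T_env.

+1.87°C (parcel warmer than environment)

Parcel:
  From 100 m to 3400 m (dry): cools by 9.8 × 3.3 = 32.34°C, giving -25.94°C.
Environment:
  From 100 m to 1200 m (environment, lower layer): cools by 6.3 × 1.1 = 6.93°C, giving -0.53°C.
  From 1200 m to 3400 m (environment, upper layer): cools by 12.4 × 2.2 = 27.28°C, giving -27.81°C.
T_parcel − T_env = -25.94 − (-27.81) = +1.87°C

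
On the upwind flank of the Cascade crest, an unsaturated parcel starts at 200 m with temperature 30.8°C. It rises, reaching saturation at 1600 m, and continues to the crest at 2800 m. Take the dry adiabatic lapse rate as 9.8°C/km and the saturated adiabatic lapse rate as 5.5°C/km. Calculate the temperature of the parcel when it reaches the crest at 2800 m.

10.48°C

200–1600 m, dry: Δz = 1.4 km ⇒ ΔT = -13.72°C; T = 17.08°C
1600–2800 m, saturated: Δz = 1.2 km ⇒ ΔT = -6.6°C; T = 10.48°C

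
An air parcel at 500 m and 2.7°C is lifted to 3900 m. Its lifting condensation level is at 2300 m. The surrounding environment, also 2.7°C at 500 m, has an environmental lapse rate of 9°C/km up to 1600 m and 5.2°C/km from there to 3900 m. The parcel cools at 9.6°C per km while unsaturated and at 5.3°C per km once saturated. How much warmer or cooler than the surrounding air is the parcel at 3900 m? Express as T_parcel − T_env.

Parcel:
  Dry to 2300 m: -9.6 × 1.8 km = -17.28°C, so T = -14.58°C.
  Saturated to 3900 m: -5.3 × 1.6 km = -8.48°C, so T = -23.06°C.
Environment:
  Environment, lower layer to 1600 m: -9 × 1.1 km = -9.9°C, so T = -7.2°C.
  Environment, upper layer to 3900 m: -5.2 × 2.3 km = -11.96°C, so T = -19.16°C.
T_parcel − T_env = -23.06 − (-19.16) = -3.9°C

-3.9°C (parcel cooler than environment)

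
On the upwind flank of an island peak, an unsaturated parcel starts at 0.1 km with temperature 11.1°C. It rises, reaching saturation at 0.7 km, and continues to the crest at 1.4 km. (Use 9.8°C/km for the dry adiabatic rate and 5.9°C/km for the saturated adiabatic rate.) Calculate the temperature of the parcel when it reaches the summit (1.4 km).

1.09°C

Dry to 700 m: -9.8 × 0.6 km = -5.88°C, so T = 5.22°C.
Saturated to 1400 m: -5.9 × 0.7 km = -4.13°C, so T = 1.09°C.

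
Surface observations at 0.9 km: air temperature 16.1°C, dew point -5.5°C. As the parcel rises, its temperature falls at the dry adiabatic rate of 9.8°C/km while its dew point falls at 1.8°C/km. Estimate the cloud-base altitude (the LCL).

T and T_d converge at 9.8 − 1.8 = 8°C per km
Height above start = (16.1 − (-5.5)) / 8 = 2.7 km
LCL altitude = 900 m + 2700 m = 3600 m

3.6 km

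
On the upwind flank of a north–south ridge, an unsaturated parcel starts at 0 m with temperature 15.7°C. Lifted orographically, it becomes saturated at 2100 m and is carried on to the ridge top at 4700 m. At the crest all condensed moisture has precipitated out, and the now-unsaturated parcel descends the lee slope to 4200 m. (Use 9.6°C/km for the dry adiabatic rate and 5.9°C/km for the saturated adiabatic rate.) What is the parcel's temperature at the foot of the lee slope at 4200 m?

0–2100 m, dry: Δz = 2.1 km ⇒ ΔT = -20.16°C; T = -4.46°C
2100–4700 m, saturated: Δz = 2.6 km ⇒ ΔT = -15.34°C; T = -19.8°C
4700–4200 m, dry descent: Δz = 0.5 km ⇒ ΔT = +4.8°C; T = -15°C

-15°C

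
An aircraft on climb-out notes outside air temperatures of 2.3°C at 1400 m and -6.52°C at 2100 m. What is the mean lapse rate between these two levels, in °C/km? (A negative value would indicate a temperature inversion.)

Γ = −ΔT/Δz = (2.3 − (-6.52)) / (2100 − 1400) m
  = 8.82°C / 0.7 km = 12.6°C/km

12.6°C/km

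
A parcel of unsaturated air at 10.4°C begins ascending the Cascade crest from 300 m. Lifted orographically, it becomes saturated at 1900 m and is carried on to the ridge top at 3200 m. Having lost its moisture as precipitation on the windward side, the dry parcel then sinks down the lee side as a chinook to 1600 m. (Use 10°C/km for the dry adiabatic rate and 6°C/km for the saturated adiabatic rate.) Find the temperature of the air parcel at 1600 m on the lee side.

2.6°C

From 300 m to 1900 m (dry): cools by 10 × 1.6 = 16°C, giving -5.6°C.
From 1900 m to 3200 m (saturated): cools by 6 × 1.3 = 7.8°C, giving -13.4°C.
From 3200 m to 1600 m (dry descent): warms by 10 × 1.6 = 16°C, giving 2.6°C.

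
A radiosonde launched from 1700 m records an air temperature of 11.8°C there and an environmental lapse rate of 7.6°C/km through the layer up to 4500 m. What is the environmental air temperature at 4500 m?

Environmental to 4500 m: -7.6 × 2.8 km = -21.28°C, so T = -9.48°C.

-9.48°C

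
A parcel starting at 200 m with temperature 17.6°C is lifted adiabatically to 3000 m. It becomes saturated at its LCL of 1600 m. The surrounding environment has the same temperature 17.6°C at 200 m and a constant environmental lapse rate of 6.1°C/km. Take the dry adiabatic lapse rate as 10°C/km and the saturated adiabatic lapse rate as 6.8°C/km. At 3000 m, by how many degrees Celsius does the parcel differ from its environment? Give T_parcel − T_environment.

-6.44°C (parcel cooler than environment)

Parcel:
  200–1600 m, dry: Δz = 1.4 km ⇒ ΔT = -14°C; T = 3.6°C
  1600–3000 m, saturated: Δz = 1.4 km ⇒ ΔT = -9.52°C; T = -5.92°C
Environment:
  200–3000 m, environment: Δz = 2.8 km ⇒ ΔT = -17.08°C; T = 0.52°C
T_parcel − T_env = -5.92 − 0.52 = -6.44°C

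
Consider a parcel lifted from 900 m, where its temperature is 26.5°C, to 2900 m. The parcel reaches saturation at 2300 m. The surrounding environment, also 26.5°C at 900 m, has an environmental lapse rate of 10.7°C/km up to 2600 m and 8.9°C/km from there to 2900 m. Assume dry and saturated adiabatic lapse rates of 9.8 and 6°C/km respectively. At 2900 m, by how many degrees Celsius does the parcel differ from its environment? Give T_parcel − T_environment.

+3.54°C (parcel warmer than environment)

Parcel:
  900–2300 m, dry: Δz = 1.4 km ⇒ ΔT = -13.72°C; T = 12.78°C
  2300–2900 m, saturated: Δz = 0.6 km ⇒ ΔT = -3.6°C; T = 9.18°C
Environment:
  900–2600 m, environment, lower layer: Δz = 1.7 km ⇒ ΔT = -18.19°C; T = 8.31°C
  2600–2900 m, environment, upper layer: Δz = 0.3 km ⇒ ΔT = -2.67°C; T = 5.64°C
T_parcel − T_env = 9.18 − 5.64 = +3.54°C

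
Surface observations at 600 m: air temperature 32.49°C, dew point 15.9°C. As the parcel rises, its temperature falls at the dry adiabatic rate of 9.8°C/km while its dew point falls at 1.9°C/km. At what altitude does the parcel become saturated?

T and T_d converge at 9.8 − 1.9 = 7.9°C per km
Height above start = (32.49 − 15.9) / 7.9 = 2.1 km
LCL altitude = 600 m + 2100 m = 2700 m

2700 m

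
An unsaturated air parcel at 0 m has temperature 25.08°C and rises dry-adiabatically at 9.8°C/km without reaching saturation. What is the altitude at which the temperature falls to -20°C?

4600 m

Height above start = (25.08 − (-20)) / 9.8 = 4.6 km
Altitude = 0 m + 4600 m = 4600 m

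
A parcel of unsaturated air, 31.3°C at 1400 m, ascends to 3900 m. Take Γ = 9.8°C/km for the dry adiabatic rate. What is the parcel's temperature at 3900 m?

6.8°C

1400 → 3900 m (dry adiabatic, 9.8°C/km): ΔT = -9.8 × 2.5 = -24.5°C → T = 6.8°C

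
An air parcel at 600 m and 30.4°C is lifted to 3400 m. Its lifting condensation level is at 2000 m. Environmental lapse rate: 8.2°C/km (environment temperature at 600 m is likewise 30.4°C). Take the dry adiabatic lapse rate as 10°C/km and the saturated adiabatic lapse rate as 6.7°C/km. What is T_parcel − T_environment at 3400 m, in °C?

Parcel:
  From 600 m to 2000 m (dry): cools by 10 × 1.4 = 14°C, giving 16.4°C.
  From 2000 m to 3400 m (saturated): cools by 6.7 × 1.4 = 9.38°C, giving 7.02°C.
Environment:
  From 600 m to 3400 m (environment): cools by 8.2 × 2.8 = 22.96°C, giving 7.44°C.
T_parcel − T_env = 7.02 − 7.44 = -0.42°C

-0.42°C (parcel cooler than environment)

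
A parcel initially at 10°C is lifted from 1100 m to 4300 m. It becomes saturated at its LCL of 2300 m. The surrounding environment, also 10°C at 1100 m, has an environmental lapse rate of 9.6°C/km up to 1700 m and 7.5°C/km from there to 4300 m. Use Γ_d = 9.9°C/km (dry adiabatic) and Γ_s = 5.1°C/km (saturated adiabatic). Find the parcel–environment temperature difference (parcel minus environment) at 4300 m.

Parcel:
  1100–2300 m, dry: Δz = 1.2 km ⇒ ΔT = -11.88°C; T = -1.88°C
  2300–4300 m, saturated: Δz = 2 km ⇒ ΔT = -10.2°C; T = -12.08°C
Environment:
  1100–1700 m, environment, lower layer: Δz = 0.6 km ⇒ ΔT = -5.76°C; T = 4.24°C
  1700–4300 m, environment, upper layer: Δz = 2.6 km ⇒ ΔT = -19.5°C; T = -15.26°C
T_parcel − T_env = -12.08 − (-15.26) = +3.18°C

+3.18°C (parcel warmer than environment)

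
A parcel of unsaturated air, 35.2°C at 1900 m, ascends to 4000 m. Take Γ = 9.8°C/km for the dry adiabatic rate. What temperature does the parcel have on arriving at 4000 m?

From 1900 m to 4000 m (dry adiabatic): cools by 9.8 × 2.1 = 20.58°C, giving 14.62°C.

14.62°C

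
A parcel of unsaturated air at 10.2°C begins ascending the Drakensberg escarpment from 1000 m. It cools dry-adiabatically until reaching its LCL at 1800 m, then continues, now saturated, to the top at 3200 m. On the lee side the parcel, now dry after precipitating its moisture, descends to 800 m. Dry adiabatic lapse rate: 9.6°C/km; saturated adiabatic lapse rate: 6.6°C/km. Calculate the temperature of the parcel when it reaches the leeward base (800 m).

16.32°C

1000–1800 m, dry: Δz = 0.8 km ⇒ ΔT = -7.68°C; T = 2.52°C
1800–3200 m, saturated: Δz = 1.4 km ⇒ ΔT = -9.24°C; T = -6.72°C
3200–800 m, dry descent: Δz = 2.4 km ⇒ ΔT = +23.04°C; T = 16.32°C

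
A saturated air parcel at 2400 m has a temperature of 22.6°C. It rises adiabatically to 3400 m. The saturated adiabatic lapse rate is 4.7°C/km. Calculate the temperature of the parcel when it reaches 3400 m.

17.9°C

Saturated adiabatic to 3400 m: -4.7 × 1 km = -4.7°C, so T = 17.9°C.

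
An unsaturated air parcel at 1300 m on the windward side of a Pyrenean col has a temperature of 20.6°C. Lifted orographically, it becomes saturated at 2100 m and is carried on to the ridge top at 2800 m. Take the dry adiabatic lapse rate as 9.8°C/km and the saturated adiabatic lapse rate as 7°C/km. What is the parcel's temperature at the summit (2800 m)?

7.86°C

From 1300 m to 2100 m (dry): cools by 9.8 × 0.8 = 7.84°C, giving 12.76°C.
From 2100 m to 2800 m (saturated): cools by 7 × 0.7 = 4.9°C, giving 7.86°C.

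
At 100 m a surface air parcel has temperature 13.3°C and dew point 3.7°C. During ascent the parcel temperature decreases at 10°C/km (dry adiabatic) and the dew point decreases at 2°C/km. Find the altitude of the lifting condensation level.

T and T_d converge at 10 − 2 = 8°C per km
Height above start = (13.3 − 3.7) / 8 = 1.2 km
LCL altitude = 100 m + 1200 m = 1300 m

1300 m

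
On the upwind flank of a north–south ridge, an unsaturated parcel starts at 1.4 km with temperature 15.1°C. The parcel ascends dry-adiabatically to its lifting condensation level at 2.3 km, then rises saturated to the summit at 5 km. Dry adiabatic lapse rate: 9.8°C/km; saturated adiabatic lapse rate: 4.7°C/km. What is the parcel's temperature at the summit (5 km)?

1400–2300 m, dry: Δz = 0.9 km ⇒ ΔT = -8.82°C; T = 6.28°C
2300–5000 m, saturated: Δz = 2.7 km ⇒ ΔT = -12.69°C; T = -6.41°C

-6.41°C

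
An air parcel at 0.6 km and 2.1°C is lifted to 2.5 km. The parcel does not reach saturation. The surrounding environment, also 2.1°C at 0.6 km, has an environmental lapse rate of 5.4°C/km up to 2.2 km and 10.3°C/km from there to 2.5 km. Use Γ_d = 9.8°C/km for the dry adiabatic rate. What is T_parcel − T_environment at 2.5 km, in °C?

-6.89°C (parcel cooler than environment)

Parcel:
  Dry to 2500 m: -9.8 × 1.9 km = -18.62°C, so T = -16.52°C.
Environment:
  Environment, lower layer to 2200 m: -5.4 × 1.6 km = -8.64°C, so T = -6.54°C.
  Environment, upper layer to 2500 m: -10.3 × 0.3 km = -3.09°C, so T = -9.63°C.
T_parcel − T_env = -16.52 − (-9.63) = -6.89°C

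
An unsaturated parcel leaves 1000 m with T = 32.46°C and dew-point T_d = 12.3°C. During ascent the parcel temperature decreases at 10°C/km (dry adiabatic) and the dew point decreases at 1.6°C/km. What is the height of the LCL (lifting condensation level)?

T and T_d converge at 10 − 1.6 = 8.4°C per km
Height above start = (32.46 − 12.3) / 8.4 = 2.4 km
LCL altitude = 1000 m + 2400 m = 3400 m

3400 m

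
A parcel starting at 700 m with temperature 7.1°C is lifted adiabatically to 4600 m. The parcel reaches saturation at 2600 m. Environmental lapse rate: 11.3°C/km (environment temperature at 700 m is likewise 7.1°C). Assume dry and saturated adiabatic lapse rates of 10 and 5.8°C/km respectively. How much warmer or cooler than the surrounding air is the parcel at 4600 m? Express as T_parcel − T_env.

+13.47°C (parcel warmer than environment)

Parcel:
  700–2600 m, dry: Δz = 1.9 km ⇒ ΔT = -19°C; T = -11.9°C
  2600–4600 m, saturated: Δz = 2 km ⇒ ΔT = -11.6°C; T = -23.5°C
Environment:
  700–4600 m, environment: Δz = 3.9 km ⇒ ΔT = -44.07°C; T = -36.97°C
T_parcel − T_env = -23.5 − (-36.97) = +13.47°C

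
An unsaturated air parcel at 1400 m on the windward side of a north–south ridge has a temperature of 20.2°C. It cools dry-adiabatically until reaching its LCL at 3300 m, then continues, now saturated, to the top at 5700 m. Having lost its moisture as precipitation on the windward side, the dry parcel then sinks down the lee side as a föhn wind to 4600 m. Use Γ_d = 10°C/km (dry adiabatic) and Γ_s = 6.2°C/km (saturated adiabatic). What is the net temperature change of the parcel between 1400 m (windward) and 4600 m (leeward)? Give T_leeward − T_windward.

-22.88°C

1400–3300 m, dry: Δz = 1.9 km ⇒ ΔT = -19°C; T = 1.2°C
3300–5700 m, saturated: Δz = 2.4 km ⇒ ΔT = -14.88°C; T = -13.68°C
5700–4600 m, dry descent: Δz = 1.1 km ⇒ ΔT = +11°C; T = -2.68°C
Net change vs windward start: -2.68 − 20.2 = -22.88°C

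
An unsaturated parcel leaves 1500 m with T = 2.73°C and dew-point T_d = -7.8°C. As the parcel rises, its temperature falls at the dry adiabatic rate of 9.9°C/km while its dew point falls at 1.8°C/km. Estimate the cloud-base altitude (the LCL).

T and T_d converge at 9.9 − 1.8 = 8.1°C per km
Height above start = (2.73 − (-7.8)) / 8.1 = 1.3 km
LCL altitude = 1500 m + 1300 m = 2800 m

2800 m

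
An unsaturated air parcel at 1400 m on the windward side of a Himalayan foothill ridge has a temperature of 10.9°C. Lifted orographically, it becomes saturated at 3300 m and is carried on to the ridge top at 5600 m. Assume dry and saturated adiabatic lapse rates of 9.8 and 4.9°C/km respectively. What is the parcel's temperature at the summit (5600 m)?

Dry to 3300 m: -9.8 × 1.9 km = -18.62°C, so T = -7.72°C.
Saturated to 5600 m: -4.9 × 2.3 km = -11.27°C, so T = -18.99°C.

-18.99°C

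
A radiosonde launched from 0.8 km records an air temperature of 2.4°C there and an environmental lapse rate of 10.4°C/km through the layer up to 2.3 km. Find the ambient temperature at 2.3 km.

From 800 m to 2300 m (environmental): cools by 10.4 × 1.5 = 15.6°C, giving -13.2°C.

-13.2°C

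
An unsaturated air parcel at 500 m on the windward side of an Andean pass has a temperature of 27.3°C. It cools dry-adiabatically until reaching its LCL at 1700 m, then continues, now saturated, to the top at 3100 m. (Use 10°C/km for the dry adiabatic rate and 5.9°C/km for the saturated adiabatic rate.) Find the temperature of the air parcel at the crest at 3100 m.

From 500 m to 1700 m (dry): cools by 10 × 1.2 = 12°C, giving 15.3°C.
From 1700 m to 3100 m (saturated): cools by 5.9 × 1.4 = 8.26°C, giving 7.04°C.

7.04°C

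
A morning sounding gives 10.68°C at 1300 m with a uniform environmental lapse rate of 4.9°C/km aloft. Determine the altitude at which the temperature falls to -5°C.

Height above start = (10.68 − (-5)) / 4.9 = 3.2 km
Altitude = 1300 m + 3200 m = 4500 m

4500 m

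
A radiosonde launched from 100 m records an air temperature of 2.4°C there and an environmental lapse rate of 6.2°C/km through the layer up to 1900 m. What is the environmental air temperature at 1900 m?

From 100 m to 1900 m (environmental): cools by 6.2 × 1.8 = 11.16°C, giving -8.76°C.

-8.76°C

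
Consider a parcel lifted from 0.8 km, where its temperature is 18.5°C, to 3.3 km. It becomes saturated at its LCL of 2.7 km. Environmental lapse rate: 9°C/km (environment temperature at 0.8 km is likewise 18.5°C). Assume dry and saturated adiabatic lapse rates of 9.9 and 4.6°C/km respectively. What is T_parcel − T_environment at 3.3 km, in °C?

+0.93°C (parcel warmer than environment)

Parcel:
  800–2700 m, dry: Δz = 1.9 km ⇒ ΔT = -18.81°C; T = -0.31°C
  2700–3300 m, saturated: Δz = 0.6 km ⇒ ΔT = -2.76°C; T = -3.07°C
Environment:
  800–3300 m, environment: Δz = 2.5 km ⇒ ΔT = -22.5°C; T = -4°C
T_parcel − T_env = -3.07 − (-4) = +0.93°C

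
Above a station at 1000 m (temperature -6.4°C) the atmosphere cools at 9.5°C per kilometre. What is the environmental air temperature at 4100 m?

From 1000 m to 4100 m (environmental): cools by 9.5 × 3.1 = 29.45°C, giving -35.85°C.

-35.85°C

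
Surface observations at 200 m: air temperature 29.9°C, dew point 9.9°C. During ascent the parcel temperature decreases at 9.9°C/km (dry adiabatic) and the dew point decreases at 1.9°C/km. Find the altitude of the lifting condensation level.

2700 m

T and T_d converge at 9.9 − 1.9 = 8°C per km
Height above start = (29.9 − 9.9) / 8 = 2.5 km
LCL altitude = 200 m + 2500 m = 2700 m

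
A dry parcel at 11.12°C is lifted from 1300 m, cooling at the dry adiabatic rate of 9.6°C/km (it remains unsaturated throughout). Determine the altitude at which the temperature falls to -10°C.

Height above start = (11.12 − (-10)) / 9.6 = 2.2 km
Altitude = 1300 m + 2200 m = 3500 m

3500 m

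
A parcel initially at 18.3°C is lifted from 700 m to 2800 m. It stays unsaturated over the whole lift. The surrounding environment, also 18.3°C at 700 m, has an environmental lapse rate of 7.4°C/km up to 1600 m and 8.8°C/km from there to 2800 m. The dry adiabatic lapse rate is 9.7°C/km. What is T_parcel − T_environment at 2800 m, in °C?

-3.15°C (parcel cooler than environment)

Parcel:
  From 700 m to 2800 m (dry): cools by 9.7 × 2.1 = 20.37°C, giving -2.07°C.
Environment:
  From 700 m to 1600 m (environment, lower layer): cools by 7.4 × 0.9 = 6.66°C, giving 11.64°C.
  From 1600 m to 2800 m (environment, upper layer): cools by 8.8 × 1.2 = 10.56°C, giving 1.08°C.
T_parcel − T_env = -2.07 − 1.08 = -3.15°C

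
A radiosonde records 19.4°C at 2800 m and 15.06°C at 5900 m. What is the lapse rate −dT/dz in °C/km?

1.4°C/km

Γ = −ΔT/Δz = (19.4 − 15.06) / (5900 − 2800) m
  = 4.34°C / 3.1 km = 1.4°C/km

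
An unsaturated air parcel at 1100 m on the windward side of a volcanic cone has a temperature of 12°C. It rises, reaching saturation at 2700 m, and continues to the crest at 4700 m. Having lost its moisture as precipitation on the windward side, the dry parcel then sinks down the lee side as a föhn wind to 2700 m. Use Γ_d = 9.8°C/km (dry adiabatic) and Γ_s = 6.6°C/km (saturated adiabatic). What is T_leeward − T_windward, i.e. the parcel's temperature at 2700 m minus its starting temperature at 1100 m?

1100 → 2700 m (dry, 9.8°C/km): ΔT = -9.8 × 1.6 = -15.68°C → T = -3.68°C
2700 → 4700 m (saturated, 6.6°C/km): ΔT = -6.6 × 2 = -13.2°C → T = -16.88°C
4700 → 2700 m (dry descent, 9.8°C/km): ΔT = +9.8 × 2 = +19.6°C → T = 2.72°C
Net change vs windward start: 2.72 − 12 = -9.28°C

-9.28°C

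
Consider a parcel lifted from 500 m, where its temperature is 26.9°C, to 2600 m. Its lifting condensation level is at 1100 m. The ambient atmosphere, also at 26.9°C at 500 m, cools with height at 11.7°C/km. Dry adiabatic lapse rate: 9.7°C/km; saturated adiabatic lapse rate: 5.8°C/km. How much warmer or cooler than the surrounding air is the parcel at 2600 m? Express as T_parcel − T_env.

Parcel:
  From 500 m to 1100 m (dry): cools by 9.7 × 0.6 = 5.82°C, giving 21.08°C.
  From 1100 m to 2600 m (saturated): cools by 5.8 × 1.5 = 8.7°C, giving 12.38°C.
Environment:
  From 500 m to 2600 m (environment): cools by 11.7 × 2.1 = 24.57°C, giving 2.33°C.
T_parcel − T_env = 12.38 − 2.33 = +10.05°C

+10.05°C (parcel warmer than environment)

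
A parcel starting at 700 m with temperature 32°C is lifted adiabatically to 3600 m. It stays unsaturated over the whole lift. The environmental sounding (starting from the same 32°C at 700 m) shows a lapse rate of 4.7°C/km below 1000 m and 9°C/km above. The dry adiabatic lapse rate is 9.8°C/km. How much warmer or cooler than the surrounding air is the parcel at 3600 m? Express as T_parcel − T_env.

Parcel:
  Dry to 3600 m: -9.8 × 2.9 km = -28.42°C, so T = 3.58°C.
Environment:
  Environment, lower layer to 1000 m: -4.7 × 0.3 km = -1.41°C, so T = 30.59°C.
  Environment, upper layer to 3600 m: -9 × 2.6 km = -23.4°C, so T = 7.19°C.
T_parcel − T_env = 3.58 − 7.19 = -3.61°C

-3.61°C (parcel cooler than environment)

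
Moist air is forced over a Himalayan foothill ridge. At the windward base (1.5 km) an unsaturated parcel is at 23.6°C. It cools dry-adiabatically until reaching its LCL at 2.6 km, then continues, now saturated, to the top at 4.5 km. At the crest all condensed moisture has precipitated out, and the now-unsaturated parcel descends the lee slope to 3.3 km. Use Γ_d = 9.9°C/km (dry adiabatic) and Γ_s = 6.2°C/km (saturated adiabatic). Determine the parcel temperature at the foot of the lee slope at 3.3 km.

12.81°C

Dry to 2600 m: -9.9 × 1.1 km = -10.89°C, so T = 12.71°C.
Saturated to 4500 m: -6.2 × 1.9 km = -11.78°C, so T = 0.93°C.
Dry descent to 3300 m: +9.9 × 1.2 km = +11.88°C, so T = 12.81°C.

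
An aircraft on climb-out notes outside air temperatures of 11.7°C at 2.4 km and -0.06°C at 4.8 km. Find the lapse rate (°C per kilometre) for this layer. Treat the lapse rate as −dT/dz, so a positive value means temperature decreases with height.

Γ = −ΔT/Δz = (11.7 − (-0.06)) / (4800 − 2400) m
  = 11.76°C / 2.4 km = 4.9°C/km

4.9°C/km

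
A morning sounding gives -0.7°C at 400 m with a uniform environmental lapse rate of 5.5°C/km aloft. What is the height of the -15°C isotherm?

3000 m

Height above start = (-0.7 − (-15)) / 5.5 = 2.6 km
Altitude = 400 m + 2600 m = 3000 m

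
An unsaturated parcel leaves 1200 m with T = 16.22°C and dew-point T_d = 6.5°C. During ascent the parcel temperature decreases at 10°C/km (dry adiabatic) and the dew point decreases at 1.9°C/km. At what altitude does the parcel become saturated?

2400 m

T and T_d converge at 10 − 1.9 = 8.1°C per km
Height above start = (16.22 − 6.5) / 8.1 = 1.2 km
LCL altitude = 1200 m + 1200 m = 2400 m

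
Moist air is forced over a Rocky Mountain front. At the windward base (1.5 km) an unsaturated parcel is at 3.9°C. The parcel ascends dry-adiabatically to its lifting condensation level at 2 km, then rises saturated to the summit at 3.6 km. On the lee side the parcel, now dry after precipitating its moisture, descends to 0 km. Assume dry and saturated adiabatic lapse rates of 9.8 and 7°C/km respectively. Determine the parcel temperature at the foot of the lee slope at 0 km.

23.08°C

Dry to 2000 m: -9.8 × 0.5 km = -4.9°C, so T = -1°C.
Saturated to 3600 m: -7 × 1.6 km = -11.2°C, so T = -12.2°C.
Dry descent to 0 m: +9.8 × 3.6 km = +35.28°C, so T = 23.08°C.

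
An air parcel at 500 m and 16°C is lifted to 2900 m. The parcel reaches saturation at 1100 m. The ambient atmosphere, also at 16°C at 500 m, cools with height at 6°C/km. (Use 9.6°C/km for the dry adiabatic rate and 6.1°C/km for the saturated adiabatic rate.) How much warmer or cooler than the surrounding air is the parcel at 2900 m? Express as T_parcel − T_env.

-2.34°C (parcel cooler than environment)

Parcel:
  From 500 m to 1100 m (dry): cools by 9.6 × 0.6 = 5.76°C, giving 10.24°C.
  From 1100 m to 2900 m (saturated): cools by 6.1 × 1.8 = 10.98°C, giving -0.74°C.
Environment:
  From 500 m to 2900 m (environment): cools by 6 × 2.4 = 14.4°C, giving 1.6°C.
T_parcel − T_env = -0.74 − 1.6 = -2.34°C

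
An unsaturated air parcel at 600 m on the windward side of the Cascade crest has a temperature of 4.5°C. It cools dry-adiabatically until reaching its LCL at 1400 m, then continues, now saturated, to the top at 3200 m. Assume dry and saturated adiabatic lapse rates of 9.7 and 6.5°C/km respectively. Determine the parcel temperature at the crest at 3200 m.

-14.96°C

From 600 m to 1400 m (dry): cools by 9.7 × 0.8 = 7.76°C, giving -3.26°C.
From 1400 m to 3200 m (saturated): cools by 6.5 × 1.8 = 11.7°C, giving -14.96°C.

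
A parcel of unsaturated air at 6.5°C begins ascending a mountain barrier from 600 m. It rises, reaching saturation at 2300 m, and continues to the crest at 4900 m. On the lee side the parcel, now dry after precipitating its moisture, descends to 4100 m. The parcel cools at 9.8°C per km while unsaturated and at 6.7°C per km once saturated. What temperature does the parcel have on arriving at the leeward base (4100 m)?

Dry to 2300 m: -9.8 × 1.7 km = -16.66°C, so T = -10.16°C.
Saturated to 4900 m: -6.7 × 2.6 km = -17.42°C, so T = -27.58°C.
Dry descent to 4100 m: +9.8 × 0.8 km = +7.84°C, so T = -19.74°C.

-19.74°C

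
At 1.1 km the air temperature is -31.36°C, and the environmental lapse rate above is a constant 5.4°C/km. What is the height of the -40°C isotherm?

2.7 km

Height above start = (-31.36 − (-40)) / 5.4 = 1.6 km
Altitude = 1100 m + 1600 m = 2700 m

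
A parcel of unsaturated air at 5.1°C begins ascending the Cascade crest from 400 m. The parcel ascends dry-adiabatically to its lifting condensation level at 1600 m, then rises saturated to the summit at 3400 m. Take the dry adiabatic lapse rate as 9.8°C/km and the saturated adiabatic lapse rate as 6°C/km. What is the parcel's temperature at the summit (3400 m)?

400 → 1600 m (dry, 9.8°C/km): ΔT = -9.8 × 1.2 = -11.76°C → T = -6.66°C
1600 → 3400 m (saturated, 6°C/km): ΔT = -6 × 1.8 = -10.8°C → T = -17.46°C

-17.46°C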